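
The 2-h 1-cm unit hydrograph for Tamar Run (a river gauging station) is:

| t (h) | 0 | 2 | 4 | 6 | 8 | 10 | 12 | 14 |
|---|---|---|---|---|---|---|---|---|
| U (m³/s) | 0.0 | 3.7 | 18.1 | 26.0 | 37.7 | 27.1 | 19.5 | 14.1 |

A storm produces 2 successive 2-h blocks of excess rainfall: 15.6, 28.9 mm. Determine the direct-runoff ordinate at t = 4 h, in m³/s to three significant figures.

Q ≈ 38.9 m³/s

By discrete convolution, Q_j = Σ (P_i / 10 mm) · U_{j−i}.
At t = 4 h (j=2): Q = (15.6/10)·18.1 + (28.9/10)·3.7 = 38.9 m³/s.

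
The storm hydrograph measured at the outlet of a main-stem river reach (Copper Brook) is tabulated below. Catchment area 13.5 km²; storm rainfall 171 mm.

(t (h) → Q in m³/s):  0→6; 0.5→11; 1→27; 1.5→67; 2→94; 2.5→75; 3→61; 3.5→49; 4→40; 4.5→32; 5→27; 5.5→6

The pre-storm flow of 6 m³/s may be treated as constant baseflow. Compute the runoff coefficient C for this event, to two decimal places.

ΣQ_DR = 423.0 m³/s; V = ΣQ_DR·Δt = 7.614 × 10^5 m³.
Runoff depth d = V / A = 56.40 mm.
C = d / P = 56.40 / 171 = 0.33.

C ≈ 0.33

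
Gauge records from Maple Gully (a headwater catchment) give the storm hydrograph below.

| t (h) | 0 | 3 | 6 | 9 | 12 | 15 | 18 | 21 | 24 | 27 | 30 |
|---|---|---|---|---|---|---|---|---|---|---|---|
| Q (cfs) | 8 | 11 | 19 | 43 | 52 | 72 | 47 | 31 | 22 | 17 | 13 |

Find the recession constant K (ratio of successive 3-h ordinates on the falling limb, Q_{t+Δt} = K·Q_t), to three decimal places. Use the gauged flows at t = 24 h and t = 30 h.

Using the recession-limb readings at t = 24 h and t = 30 h: Q falls from 22 to 13 cfs over 2 intervals.
K = (Q₂/Q₁)^(1/2) = (13/22)^(1/2) = 0.769.

K ≈ 0.769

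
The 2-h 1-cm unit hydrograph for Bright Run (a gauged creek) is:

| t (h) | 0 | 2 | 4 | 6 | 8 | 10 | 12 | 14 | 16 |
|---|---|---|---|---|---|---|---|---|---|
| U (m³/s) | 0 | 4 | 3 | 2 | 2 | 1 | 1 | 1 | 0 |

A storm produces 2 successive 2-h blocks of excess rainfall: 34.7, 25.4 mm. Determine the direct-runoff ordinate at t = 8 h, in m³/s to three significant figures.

By discrete convolution, Q_j = Σ (P_i / 10 mm) · U_{j−i}.
At t = 8 h (j=4): Q = (34.7/10)·2 + (25.4/10)·2 = 12.0 m³/s.

Q ≈ 12.0 m³/s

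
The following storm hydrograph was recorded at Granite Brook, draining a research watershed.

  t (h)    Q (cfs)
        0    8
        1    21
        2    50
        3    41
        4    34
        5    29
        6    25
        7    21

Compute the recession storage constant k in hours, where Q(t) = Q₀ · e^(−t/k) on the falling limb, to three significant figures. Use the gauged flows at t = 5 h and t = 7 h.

k ≈ 6.20 h

On the falling limb, Q drops from 29 to 21 cfs between t = 5 h and t = 7 h (Δt = 2 h).
k = −Δt / ln(Q₂/Q₁) = −2 / ln(21/29) = 6.20 h.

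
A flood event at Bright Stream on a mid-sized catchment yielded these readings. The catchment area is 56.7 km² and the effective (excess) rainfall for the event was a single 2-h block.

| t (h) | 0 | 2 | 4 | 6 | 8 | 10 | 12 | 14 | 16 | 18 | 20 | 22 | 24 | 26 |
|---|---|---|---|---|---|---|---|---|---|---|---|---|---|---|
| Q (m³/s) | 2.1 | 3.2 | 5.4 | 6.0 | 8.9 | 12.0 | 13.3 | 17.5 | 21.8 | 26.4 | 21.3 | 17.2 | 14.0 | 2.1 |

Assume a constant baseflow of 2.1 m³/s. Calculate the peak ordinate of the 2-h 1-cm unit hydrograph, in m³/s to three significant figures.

Direct runoff: 0.0, 1.1, 3.3, 3.9, 6.8, 9.9, 11.2, 15.4, 19.7, 24.3, 19.2, 15.1, 11.9, 0.0 m³/s; ΣQ_DR = 141.8 m³/s, peak = 24.3 m³/s.
Runoff depth d = ΣQ_DR·Δt / A = 141.8 × 7200 / (56.7 km²) = 18.01 mm.
The 1-cm UH is the DRH scaled by (10 mm)/d, so U_p = 24.3 × 10/18.01 = 13.5 m³/s.

U_p ≈ 13.5 m³/s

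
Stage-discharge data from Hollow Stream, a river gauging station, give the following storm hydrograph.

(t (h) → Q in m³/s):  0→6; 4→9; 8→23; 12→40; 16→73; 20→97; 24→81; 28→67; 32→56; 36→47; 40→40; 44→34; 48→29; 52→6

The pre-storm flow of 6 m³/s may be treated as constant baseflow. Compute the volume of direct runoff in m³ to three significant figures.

Direct-runoff ordinates (Q − Q_b): 0.0, 3.0, 17.0, 34.0, 67.0, 91.0, 75.0, 61.0, 50.0, 41.0, 34.0, 28.0, 23.0, 0.0 m³/s.
ΣQ_DR = 524.0 m³/s.
With Δt = 4 h = 14400 s, V = ΣQ_DR · Δt = 524.0 × 14400 = 7.55 × 10^6 m³.

V ≈ 7.55 × 10^6 m³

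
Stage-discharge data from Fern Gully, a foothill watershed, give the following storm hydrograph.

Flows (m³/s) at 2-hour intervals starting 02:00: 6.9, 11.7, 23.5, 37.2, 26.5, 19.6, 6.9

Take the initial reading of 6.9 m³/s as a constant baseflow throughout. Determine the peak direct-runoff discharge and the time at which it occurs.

Subtracting baseflow gives direct-runoff ordinates: 0.0, 4.8, 16.6, 30.3, 19.6, 12.7, 0.0 m³/s.
The maximum is 30.3 m³/s, occurring at the reading for t = 08:00.

Q_p = 30.3 m³/s at t = 08:00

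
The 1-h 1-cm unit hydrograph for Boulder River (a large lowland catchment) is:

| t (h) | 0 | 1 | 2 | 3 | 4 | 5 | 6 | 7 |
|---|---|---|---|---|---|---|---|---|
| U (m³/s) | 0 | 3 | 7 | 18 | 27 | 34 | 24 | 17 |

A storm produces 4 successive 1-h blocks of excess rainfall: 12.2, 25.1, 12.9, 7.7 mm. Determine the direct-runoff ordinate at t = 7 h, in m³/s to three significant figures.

By discrete convolution, Q_j = Σ (P_i / 10 mm) · U_{j−i}.
At t = 7 h (j=7): Q = (12.2/10)·17 + (25.1/10)·24 + (12.9/10)·34 + (7.7/10)·27 = 146 m³/s.

Q ≈ 146 m³/s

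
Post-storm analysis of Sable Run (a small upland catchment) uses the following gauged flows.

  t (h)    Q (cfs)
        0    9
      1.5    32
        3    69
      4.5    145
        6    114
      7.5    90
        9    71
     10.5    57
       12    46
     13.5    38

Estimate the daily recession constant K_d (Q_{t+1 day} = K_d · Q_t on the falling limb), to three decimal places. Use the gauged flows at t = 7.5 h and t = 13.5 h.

K_d ≈ 0.032

Between t = 7.5 h and t = 13.5 h the flow falls from 90 to 38 cfs over 4×1.5 h = 6 h.
Per-interval ratio K = (38/90)^(1/4) = 0.8061; K_d = K^(24/1.5) = 0.032.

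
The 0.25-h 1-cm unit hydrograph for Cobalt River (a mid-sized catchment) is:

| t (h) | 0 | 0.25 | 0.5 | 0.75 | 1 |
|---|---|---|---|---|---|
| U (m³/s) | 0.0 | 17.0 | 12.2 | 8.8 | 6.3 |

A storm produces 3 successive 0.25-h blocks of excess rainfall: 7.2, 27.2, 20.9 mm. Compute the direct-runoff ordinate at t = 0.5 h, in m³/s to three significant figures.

By discrete convolution, Q_j = Σ (P_i / 10 mm) · U_{j−i}.
At t = 0.5 h (j=2): Q = (7.2/10)·12.2 + (27.2/10)·17.0 + (20.9/10)·0.0 = 55.0 m³/s.

Q ≈ 55.0 m³/s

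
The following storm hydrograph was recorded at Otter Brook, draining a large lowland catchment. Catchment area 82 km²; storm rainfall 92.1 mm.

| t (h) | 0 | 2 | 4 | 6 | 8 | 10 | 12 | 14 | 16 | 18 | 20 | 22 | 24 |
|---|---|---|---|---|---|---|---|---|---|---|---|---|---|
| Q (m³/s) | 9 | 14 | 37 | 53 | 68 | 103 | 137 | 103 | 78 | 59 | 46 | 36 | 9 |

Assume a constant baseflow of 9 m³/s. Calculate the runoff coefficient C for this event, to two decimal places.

C ≈ 0.61

ΣQ_DR = 635.0 m³/s; V = ΣQ_DR·Δt = 4.572 × 10^6 m³.
Runoff depth d = V / A = 55.76 mm.
C = d / P = 55.76 / 92.1 = 0.61.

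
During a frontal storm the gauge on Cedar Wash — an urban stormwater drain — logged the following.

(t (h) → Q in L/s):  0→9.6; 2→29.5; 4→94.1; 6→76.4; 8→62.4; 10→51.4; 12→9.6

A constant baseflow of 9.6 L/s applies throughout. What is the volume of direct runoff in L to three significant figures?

V ≈ 1.91 × 10^6 L

Direct-runoff ordinates (Q − Q_b): 0.0, 19.9, 84.5, 66.8, 52.8, 41.8, 0.0 L/s.
ΣQ_DR = 265.8 L/s.
With Δt = 2 h = 7200 s, V = ΣQ_DR · Δt = 265.8 × 7200 = 1.91 × 10^6 L.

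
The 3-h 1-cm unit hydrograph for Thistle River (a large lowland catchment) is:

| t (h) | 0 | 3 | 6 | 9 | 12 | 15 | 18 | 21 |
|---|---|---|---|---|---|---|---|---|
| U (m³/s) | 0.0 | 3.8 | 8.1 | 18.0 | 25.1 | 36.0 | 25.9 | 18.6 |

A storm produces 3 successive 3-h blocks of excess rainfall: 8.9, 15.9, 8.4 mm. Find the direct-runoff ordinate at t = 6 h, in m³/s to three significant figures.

Q ≈ 13.3 m³/s

By discrete convolution, Q_j = Σ (P_i / 10 mm) · U_{j−i}.
At t = 6 h (j=2): Q = (8.9/10)·8.1 + (15.9/10)·3.8 + (8.4/10)·0.0 = 13.3 m³/s.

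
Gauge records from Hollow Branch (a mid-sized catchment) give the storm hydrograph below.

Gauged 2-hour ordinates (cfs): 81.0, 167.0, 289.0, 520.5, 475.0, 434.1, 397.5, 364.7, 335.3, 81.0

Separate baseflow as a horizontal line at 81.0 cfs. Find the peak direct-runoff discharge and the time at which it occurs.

Subtracting baseflow gives direct-runoff ordinates: 0.0, 86.0, 208.0, 439.5, 394.0, 353.1, 316.5, 283.7, 254.3, 0.0 cfs.
The maximum is 439.5 cfs, occurring at the reading for t = 6 h.

Q_p = 439.5 cfs at t = 6 h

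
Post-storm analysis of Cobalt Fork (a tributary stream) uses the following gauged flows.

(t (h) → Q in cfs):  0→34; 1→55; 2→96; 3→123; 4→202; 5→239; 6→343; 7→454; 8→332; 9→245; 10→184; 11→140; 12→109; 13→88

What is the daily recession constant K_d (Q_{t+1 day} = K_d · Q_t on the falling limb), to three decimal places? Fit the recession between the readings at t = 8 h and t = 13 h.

K_d ≈ 0.002

Between t = 8 h and t = 13 h the flow falls from 332 to 88 cfs over 5×1 h = 5 h.
Per-interval ratio K = (88/332)^(1/5) = 0.7668; K_d = K^(24/1) = 0.002.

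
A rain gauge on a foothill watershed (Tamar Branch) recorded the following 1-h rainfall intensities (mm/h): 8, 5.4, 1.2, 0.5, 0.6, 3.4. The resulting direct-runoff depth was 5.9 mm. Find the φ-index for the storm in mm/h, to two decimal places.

Only the 2 blocks with intensity above φ contribute runoff: 8, 5.4 mm/h.
Σ(I−φ)·Δt = d  ⇒  (8+5.4 − 2φ)·1 = 5.9
φ = (13.40 − 5.9/1) / 2 = 3.75 mm/h.

φ ≈ 3.75 mm/h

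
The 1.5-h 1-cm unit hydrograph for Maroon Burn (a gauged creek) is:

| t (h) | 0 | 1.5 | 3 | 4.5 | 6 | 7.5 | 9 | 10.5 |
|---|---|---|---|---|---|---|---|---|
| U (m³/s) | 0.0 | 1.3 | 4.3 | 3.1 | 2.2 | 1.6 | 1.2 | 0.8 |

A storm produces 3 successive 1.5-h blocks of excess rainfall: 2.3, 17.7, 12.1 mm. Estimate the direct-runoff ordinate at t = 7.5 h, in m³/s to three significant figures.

Q ≈ 8.01 m³/s

By discrete convolution, Q_j = Σ (P_i / 10 mm) · U_{j−i}.
At t = 7.5 h (j=5): Q = (2.3/10)·1.6 + (17.7/10)·2.2 + (12.1/10)·3.1 = 8.01 m³/s.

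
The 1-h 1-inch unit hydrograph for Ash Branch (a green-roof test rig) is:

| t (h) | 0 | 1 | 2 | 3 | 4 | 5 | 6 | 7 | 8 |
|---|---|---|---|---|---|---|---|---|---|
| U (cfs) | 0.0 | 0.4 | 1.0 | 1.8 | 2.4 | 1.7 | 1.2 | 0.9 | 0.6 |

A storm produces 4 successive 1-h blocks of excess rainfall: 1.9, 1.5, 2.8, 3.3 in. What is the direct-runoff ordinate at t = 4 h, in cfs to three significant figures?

By discrete convolution, Q_j = Σ (P_i / 1 in) · U_{j−i}.
At t = 4 h (j=4): Q = (1.9/1)·2.4 + (1.5/1)·1.8 + (2.8/1)·1.0 + (3.3/1)·0.4 = 11.4 cfs.

Q ≈ 11.4 cfs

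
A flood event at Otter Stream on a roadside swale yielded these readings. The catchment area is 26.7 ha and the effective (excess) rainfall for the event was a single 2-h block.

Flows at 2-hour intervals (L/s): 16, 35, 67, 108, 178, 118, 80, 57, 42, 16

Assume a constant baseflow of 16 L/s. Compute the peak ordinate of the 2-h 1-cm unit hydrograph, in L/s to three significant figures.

Direct runoff: 0.0, 19.0, 51.0, 92.0, 162.0, 102.0, 64.0, 41.0, 26.0, 0.0 L/s; ΣQ_DR = 557.0 L/s, peak = 162.0 L/s.
Runoff depth d = ΣQ_DR·Δt / A = 557.0 × 7200 / (26.7 ha) = 15.02 mm.
The 1-cm UH is the DRH scaled by (10 mm)/d, so U_p = 162.0 × 10/15.02 = 108 L/s.

U_p ≈ 108 L/s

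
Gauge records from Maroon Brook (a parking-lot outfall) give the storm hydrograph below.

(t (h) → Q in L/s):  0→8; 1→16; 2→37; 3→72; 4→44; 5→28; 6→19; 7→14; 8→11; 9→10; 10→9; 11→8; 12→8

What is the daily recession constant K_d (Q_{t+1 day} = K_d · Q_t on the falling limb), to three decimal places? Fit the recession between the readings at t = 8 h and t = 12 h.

K_d ≈ 0.148

Between t = 8 h and t = 12 h the flow falls from 11 to 8 L/s over 4×1 h = 4 h.
Per-interval ratio K = (8/11)^(1/4) = 0.9235; K_d = K^(24/1) = 0.148.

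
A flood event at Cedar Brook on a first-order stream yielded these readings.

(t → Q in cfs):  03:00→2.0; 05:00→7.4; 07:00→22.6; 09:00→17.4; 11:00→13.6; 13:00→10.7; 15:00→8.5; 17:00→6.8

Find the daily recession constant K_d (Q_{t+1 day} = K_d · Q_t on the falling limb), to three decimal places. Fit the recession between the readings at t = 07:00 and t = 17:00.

K_d ≈ 0.056

Between t = 07:00 and t = 17:00 the flow falls from 22.6 to 6.8 cfs over 5×2 h = 10 h.
Per-interval ratio K = (6.8/22.6)^(1/5) = 0.7865; K_d = K^(24/2) = 0.056.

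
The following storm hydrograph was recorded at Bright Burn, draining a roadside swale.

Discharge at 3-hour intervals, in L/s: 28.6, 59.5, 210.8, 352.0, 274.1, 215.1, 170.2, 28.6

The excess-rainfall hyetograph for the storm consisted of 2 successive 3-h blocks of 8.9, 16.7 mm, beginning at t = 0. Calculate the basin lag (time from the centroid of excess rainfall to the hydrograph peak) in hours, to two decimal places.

t_L ≈ 5.54 h

Centroid of excess rainfall: t_c = Σ P_i·t̄_i / ΣP_i = 3.4570 h (block centres at 1.5, 4.5 h).
Hydrograph peak occurs at t = 9 h, so basin lag t_L = 9 − 3.4570 = 5.54 h.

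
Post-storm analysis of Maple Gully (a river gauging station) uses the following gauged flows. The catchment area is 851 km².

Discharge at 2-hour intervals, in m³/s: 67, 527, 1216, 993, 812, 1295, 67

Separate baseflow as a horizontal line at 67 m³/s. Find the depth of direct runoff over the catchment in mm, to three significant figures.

d ≈ 38.1 mm

Direct runoff: 0.0, 460.0, 1149.0, 926.0, 745.0, 1228.0, 0.0 m³/s; ΣQ_DR = 4508 m³/s.
V = ΣQ_DR · Δt = 4508 × 7200 s = 3.246 × 10^7 m³.
Over A = 851 km², depth = V / A = 38.1 mm.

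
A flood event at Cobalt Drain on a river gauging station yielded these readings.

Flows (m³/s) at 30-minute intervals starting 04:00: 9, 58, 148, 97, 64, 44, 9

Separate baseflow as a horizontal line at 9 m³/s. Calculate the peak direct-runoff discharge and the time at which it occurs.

Q_p = 139.0 m³/s at t = 05:00

Subtracting baseflow gives direct-runoff ordinates: 0.0, 49.0, 139.0, 88.0, 55.0, 35.0, 0.0 m³/s.
The maximum is 139.0 m³/s, occurring at the reading for t = 05:00.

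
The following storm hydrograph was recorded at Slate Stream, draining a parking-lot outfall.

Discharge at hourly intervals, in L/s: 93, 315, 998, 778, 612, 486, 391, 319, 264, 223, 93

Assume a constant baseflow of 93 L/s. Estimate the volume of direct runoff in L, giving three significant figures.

Direct-runoff ordinates (Q − Q_b): 0.0, 222.0, 905.0, 685.0, 519.0, 393.0, 298.0, 226.0, 171.0, 130.0, 0.0 L/s.
ΣQ_DR = 3549 L/s.
With Δt = 1 h = 3600 s, V = ΣQ_DR · Δt = 3549 × 3600 = 1.28 × 10^7 L.

V ≈ 1.28 × 10^7 L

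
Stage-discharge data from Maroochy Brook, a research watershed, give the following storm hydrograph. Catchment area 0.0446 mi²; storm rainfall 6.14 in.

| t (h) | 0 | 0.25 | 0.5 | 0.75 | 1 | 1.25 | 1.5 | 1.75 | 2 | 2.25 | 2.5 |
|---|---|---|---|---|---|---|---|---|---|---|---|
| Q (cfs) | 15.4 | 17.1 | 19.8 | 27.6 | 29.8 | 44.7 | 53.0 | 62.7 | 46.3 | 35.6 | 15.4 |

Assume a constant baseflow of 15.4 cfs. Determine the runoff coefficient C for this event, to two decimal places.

ΣQ_DR = 198.0 cfs; V = ΣQ_DR·Δt = 1.782 × 10^5 ft³.
Runoff depth d = V / A = 1.720 in.
C = d / P = 1.720 / 6.14 = 0.28.

C ≈ 0.28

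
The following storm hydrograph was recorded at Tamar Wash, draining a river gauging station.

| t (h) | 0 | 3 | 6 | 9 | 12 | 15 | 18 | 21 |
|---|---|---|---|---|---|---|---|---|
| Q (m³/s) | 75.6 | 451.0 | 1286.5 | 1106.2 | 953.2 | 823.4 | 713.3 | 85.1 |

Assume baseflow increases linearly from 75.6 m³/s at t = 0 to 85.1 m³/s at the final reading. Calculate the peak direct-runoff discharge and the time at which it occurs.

Q_p = 1208.19 m³/s at t = 6 h

Subtracting baseflow gives direct-runoff ordinates: 0.00, 374.04, 1208.19, 1026.53, 872.17, 741.01, 629.56, 0.00 m³/s.
The maximum is 1208.19 m³/s, occurring at the reading for t = 6 h.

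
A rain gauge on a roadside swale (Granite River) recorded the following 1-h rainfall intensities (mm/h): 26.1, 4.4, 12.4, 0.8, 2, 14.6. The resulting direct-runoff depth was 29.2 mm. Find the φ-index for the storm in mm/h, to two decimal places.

Only the 3 blocks with intensity above φ contribute runoff: 26.1, 12.4, 14.6 mm/h.
Σ(I−φ)·Δt = d  ⇒  (26.1+12.4+14.6 − 3φ)·1 = 29.2
φ = (53.10 − 29.2/1) / 3 = 7.97 mm/h.

φ ≈ 7.97 mm/h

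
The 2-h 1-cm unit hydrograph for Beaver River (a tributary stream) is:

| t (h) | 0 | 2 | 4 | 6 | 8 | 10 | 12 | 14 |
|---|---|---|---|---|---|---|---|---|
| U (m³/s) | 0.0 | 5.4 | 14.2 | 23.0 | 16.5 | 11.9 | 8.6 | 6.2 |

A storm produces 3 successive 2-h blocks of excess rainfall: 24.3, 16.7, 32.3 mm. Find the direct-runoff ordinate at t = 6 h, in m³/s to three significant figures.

Q ≈ 97.0 m³/s

By discrete convolution, Q_j = Σ (P_i / 10 mm) · U_{j−i}.
At t = 6 h (j=3): Q = (24.3/10)·23.0 + (16.7/10)·14.2 + (32.3/10)·5.4 = 97.0 m³/s.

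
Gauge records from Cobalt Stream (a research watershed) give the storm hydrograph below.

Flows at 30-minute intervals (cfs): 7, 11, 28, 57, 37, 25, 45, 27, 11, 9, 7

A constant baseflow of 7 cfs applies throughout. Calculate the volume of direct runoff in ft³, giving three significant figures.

V ≈ 3.37 × 10^5 ft³

Direct-runoff ordinates (Q − Q_b): 0.0, 4.0, 21.0, 50.0, 30.0, 18.0, 38.0, 20.0, 4.0, 2.0, 0.0 cfs.
ΣQ_DR = 187.0 cfs.
With Δt = 0.5 h = 1800 s, V = ΣQ_DR · Δt = 187.0 × 1800 = 3.37 × 10^5 ft³.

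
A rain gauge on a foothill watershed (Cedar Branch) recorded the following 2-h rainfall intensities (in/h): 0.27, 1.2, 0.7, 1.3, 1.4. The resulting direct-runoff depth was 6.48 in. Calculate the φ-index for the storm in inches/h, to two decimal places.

Only the 4 blocks with intensity above φ contribute runoff: 1.2, 0.7, 1.3, 1.4 in/h.
Σ(I−φ)·Δt = d  ⇒  (1.2+0.7+1.3+1.4 − 4φ)·2 = 6.48
φ = (4.600 − 6.48/2) / 4 = 0.34 in/h.

φ ≈ 0.34 in/h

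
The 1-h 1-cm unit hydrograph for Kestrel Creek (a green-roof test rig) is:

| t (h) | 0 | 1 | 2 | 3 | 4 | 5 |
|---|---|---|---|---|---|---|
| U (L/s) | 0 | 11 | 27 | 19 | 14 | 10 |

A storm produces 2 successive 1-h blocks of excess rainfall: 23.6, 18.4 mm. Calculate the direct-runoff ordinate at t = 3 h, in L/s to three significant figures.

By discrete convolution, Q_j = Σ (P_i / 10 mm) · U_{j−i}.
At t = 3 h (j=3): Q = (23.6/10)·19 + (18.4/10)·27 = 94.5 L/s.

Q ≈ 94.5 L/s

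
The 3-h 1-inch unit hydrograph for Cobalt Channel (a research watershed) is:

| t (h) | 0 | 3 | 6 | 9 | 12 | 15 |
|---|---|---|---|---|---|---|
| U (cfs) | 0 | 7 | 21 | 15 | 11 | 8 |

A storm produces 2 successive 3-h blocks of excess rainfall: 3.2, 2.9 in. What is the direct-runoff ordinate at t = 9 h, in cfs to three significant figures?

Q ≈ 109 cfs

By discrete convolution, Q_j = Σ (P_i / 1 in) · U_{j−i}.
At t = 9 h (j=3): Q = (3.2/1)·15 + (2.9/1)·21 = 109 cfs.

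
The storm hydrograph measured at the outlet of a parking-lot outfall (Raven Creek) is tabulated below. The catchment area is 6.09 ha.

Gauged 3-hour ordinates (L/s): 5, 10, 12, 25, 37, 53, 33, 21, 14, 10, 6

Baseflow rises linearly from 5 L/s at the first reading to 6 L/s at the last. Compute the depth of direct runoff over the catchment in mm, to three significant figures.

Direct runoff: 0.00, 4.90, 6.80, 19.70, 31.60, 47.50, 27.40, 15.30, 8.20, 4.10, 0.00 L/s; ΣQ_DR = 165.5 L/s.
V = ΣQ_DR · Δt = 165.5 × 10800 s = 1.787 × 10^6 L.
Over A = 6.09 ha, depth = V / A = 29.3 mm.

d ≈ 29.3 mm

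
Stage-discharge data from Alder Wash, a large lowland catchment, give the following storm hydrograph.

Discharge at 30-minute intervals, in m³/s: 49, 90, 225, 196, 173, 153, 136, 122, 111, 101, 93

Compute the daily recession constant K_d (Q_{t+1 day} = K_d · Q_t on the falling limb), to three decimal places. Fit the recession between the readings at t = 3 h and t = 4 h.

Between t = 3 h and t = 4 h the flow falls from 136 to 111 m³/s over 2×0.5 h = 1 h.
Per-interval ratio K = (111/136)^(1/2) = 0.9034; K_d = K^(24/0.5) = 0.008.

K_d ≈ 0.008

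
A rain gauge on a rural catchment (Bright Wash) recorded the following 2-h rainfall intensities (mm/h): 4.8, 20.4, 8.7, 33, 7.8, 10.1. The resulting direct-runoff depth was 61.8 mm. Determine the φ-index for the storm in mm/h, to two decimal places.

φ ≈ 11.25 mm/h

Only the 2 blocks with intensity above φ contribute runoff: 20.4, 33 mm/h.
Σ(I−φ)·Δt = d  ⇒  (20.4+33 − 2φ)·2 = 61.8
φ = (53.40 − 61.8/2) / 2 = 11.25 mm/h.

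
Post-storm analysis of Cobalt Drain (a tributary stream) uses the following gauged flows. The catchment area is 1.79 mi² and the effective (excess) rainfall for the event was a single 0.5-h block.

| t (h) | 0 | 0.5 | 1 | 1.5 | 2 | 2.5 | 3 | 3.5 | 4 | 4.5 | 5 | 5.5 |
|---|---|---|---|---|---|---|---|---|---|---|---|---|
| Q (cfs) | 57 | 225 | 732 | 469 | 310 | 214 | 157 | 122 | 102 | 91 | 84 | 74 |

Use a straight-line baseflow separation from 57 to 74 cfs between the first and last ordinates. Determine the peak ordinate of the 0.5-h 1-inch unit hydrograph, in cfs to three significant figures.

Direct runoff: 0.00, 166.45, 671.91, 407.36, 246.82, 149.27, 90.73, 54.18, 32.64, 20.09, 11.55, 0.00 cfs; ΣQ_DR = 1851 cfs, peak = 671.91 cfs.
Runoff depth d = ΣQ_DR·Δt / A = 1851 × 1800 / (1.79 mi²) = 0.8012 in.
The 1-inch UH is the DRH scaled by (1 in)/d, so U_p = 671.91 × 1/0.8012 = 839 cfs.

U_p ≈ 839 cfs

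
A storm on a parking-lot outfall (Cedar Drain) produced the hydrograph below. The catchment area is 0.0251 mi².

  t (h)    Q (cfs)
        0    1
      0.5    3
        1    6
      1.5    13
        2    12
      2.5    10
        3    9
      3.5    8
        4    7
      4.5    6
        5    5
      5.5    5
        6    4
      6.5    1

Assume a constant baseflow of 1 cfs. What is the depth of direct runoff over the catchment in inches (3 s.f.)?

Direct runoff: 0.0, 2.0, 5.0, 12.0, 11.0, 9.0, 8.0, 7.0, 6.0, 5.0, 4.0, 4.0, 3.0, 0.0 cfs; ΣQ_DR = 76.00 cfs.
V = ΣQ_DR · Δt = 76.00 × 1800 s = 1.368 × 10^5 ft³.
Over A = 0.0251 mi², depth = V / A = 2.35 in.

d ≈ 2.35 in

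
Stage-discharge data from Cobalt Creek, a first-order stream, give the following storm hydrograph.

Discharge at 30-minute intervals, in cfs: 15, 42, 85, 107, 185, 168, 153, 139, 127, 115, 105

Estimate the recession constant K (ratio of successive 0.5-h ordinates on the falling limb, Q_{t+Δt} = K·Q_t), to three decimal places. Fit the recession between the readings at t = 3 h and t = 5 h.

Using the recession-limb readings at t = 3 h and t = 5 h: Q falls from 153 to 105 cfs over 4 intervals.
K = (Q₂/Q₁)^(1/4) = (105/153)^(1/4) = 0.910.

K ≈ 0.910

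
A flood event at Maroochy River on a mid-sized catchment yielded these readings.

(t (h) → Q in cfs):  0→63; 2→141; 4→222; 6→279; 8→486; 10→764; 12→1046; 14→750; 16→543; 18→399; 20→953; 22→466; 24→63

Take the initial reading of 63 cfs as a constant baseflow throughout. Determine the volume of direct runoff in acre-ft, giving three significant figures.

V ≈ 885 acre-ft

Direct-runoff ordinates (Q − Q_b): 0.0, 78.0, 159.0, 216.0, 423.0, 701.0, 983.0, 687.0, 480.0, 336.0, 890.0, 403.0, 0.0 cfs.
ΣQ_DR = 5356 cfs.
With Δt = 2 h = 7200 s, V = ΣQ_DR · Δt = 5356 × 7200 = 3.86 × 10^7 ft³ = 885 acre-ft.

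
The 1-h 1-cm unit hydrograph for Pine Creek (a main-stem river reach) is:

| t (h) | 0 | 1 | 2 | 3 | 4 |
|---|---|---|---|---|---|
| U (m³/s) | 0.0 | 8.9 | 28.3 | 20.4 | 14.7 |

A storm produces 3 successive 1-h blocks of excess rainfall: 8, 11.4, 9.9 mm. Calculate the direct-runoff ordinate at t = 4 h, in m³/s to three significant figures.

By discrete convolution, Q_j = Σ (P_i / 10 mm) · U_{j−i}.
At t = 4 h (j=4): Q = (8/10)·14.7 + (11.4/10)·20.4 + (9.9/10)·28.3 = 63.0 m³/s.

Q ≈ 63.0 m³/s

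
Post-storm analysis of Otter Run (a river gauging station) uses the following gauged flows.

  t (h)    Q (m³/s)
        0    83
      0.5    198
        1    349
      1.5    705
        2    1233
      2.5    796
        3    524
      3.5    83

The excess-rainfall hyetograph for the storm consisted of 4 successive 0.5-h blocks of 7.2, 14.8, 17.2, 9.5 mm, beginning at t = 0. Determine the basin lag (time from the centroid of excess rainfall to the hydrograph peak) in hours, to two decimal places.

Centroid of excess rainfall: t_c = Σ P_i·t̄_i / ΣP_i = 1.0477 h (block centres at 0.25, 0.75, 1.25, 1.75 h).
Hydrograph peak occurs at t = 2 h, so basin lag t_L = 2 − 1.0477 = 0.95 h.

t_L ≈ 0.95 h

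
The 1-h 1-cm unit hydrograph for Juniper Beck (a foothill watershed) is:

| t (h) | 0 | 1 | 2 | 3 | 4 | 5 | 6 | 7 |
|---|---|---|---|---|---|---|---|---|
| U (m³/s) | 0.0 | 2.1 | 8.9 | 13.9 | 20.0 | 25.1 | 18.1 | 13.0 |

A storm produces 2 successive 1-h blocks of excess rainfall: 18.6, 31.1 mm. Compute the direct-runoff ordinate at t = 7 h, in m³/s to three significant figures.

Q ≈ 80.5 m³/s

By discrete convolution, Q_j = Σ (P_i / 10 mm) · U_{j−i}.
At t = 7 h (j=7): Q = (18.6/10)·13.0 + (31.1/10)·18.1 = 80.5 m³/s.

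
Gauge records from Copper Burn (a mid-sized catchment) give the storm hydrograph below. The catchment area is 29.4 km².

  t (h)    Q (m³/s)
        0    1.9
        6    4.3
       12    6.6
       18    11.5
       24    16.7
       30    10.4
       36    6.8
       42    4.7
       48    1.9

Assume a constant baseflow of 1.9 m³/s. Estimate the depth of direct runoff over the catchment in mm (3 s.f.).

d ≈ 35.0 mm

Direct runoff: 0.0, 2.4, 4.7, 9.6, 14.8, 8.5, 4.9, 2.8, 0.0 m³/s; ΣQ_DR = 47.70 m³/s.
V = ΣQ_DR · Δt = 47.70 × 21600 s = 1.030 × 10^6 m³.
Over A = 29.4 km², depth = V / A = 35.0 mm.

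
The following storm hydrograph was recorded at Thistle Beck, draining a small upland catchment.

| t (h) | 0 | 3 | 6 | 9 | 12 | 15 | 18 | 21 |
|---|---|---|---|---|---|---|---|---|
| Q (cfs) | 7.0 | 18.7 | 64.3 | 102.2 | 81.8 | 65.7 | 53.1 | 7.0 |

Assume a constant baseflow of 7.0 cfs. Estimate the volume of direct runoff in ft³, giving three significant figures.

Direct-runoff ordinates (Q − Q_b): 0.0, 11.7, 57.3, 95.2, 74.8, 58.7, 46.1, 0.0 cfs.
ΣQ_DR = 343.8 cfs.
With Δt = 3 h = 10800 s, V = ΣQ_DR · Δt = 343.8 × 10800 = 3.71 × 10^6 ft³.

V ≈ 3.71 × 10^6 ft³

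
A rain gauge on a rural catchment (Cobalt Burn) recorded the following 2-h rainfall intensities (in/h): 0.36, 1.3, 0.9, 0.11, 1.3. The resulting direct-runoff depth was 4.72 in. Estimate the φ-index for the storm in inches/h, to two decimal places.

Only the 3 blocks with intensity above φ contribute runoff: 1.3, 0.9, 1.3 in/h.
Σ(I−φ)·Δt = d  ⇒  (1.3+0.9+1.3 − 3φ)·2 = 4.72
φ = (3.500 − 4.72/2) / 3 = 0.38 in/h.

φ ≈ 0.38 in/h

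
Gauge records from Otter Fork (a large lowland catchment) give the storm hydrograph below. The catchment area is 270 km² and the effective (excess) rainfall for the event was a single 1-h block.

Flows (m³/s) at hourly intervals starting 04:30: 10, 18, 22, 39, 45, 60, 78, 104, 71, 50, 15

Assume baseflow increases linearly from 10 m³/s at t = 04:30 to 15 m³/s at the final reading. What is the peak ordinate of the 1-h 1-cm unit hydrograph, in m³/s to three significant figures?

Direct runoff: 0.00, 7.50, 11.00, 27.50, 33.00, 47.50, 65.00, 90.50, 57.00, 35.50, 0.00 m³/s; ΣQ_DR = 374.5 m³/s, peak = 90.50 m³/s.
Runoff depth d = ΣQ_DR·Δt / A = 374.5 × 3600 / (270 km²) = 4.993 mm.
The 1-cm UH is the DRH scaled by (10 mm)/d, so U_p = 90.50 × 10/4.993 = 181 m³/s.

U_p ≈ 181 m³/s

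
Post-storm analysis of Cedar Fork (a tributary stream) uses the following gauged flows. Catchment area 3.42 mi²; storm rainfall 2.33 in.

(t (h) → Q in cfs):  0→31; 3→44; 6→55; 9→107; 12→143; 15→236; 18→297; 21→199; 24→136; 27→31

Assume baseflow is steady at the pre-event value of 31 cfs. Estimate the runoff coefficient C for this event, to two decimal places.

ΣQ_DR = 969.0 cfs; V = ΣQ_DR·Δt = 1.047 × 10^7 ft³.
Runoff depth d = V / A = 1.317 in.
C = d / P = 1.317 / 2.33 = 0.57.

C ≈ 0.57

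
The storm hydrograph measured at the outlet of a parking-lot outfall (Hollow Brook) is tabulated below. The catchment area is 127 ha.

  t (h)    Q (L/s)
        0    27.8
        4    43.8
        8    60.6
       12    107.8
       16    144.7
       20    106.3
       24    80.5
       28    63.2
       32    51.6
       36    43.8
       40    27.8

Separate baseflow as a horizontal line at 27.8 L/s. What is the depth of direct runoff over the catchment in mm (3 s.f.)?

Direct runoff: 0.0, 16.0, 32.8, 80.0, 116.9, 78.5, 52.7, 35.4, 23.8, 16.0, 0.0 L/s; ΣQ_DR = 452.1 L/s.
V = ΣQ_DR · Δt = 452.1 × 14400 s = 6.510 × 10^6 L.
Over A = 127 ha, depth = V / A = 5.13 mm.

d ≈ 5.13 mm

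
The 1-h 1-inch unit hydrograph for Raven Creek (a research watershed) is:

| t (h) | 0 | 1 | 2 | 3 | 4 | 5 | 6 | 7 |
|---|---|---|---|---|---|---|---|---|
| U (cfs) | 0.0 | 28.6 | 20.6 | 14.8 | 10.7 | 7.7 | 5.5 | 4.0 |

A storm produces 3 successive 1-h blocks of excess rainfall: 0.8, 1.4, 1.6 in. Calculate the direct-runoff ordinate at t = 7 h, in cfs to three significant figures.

By discrete convolution, Q_j = Σ (P_i / 1 in) · U_{j−i}.
At t = 7 h (j=7): Q = (0.8/1)·4.0 + (1.4/1)·5.5 + (1.6/1)·7.7 = 23.2 cfs.

Q ≈ 23.2 cfs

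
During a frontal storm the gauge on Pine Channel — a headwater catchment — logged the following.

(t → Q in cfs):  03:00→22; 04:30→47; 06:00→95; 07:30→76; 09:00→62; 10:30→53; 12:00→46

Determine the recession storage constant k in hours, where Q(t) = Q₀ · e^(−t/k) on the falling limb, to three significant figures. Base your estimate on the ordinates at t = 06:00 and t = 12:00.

k ≈ 8.27 h

On the falling limb, Q drops from 95 to 46 cfs between t = 06:00 and t = 12:00 (Δt = 6 h).
k = −Δt / ln(Q₂/Q₁) = −6 / ln(46/95) = 8.27 h.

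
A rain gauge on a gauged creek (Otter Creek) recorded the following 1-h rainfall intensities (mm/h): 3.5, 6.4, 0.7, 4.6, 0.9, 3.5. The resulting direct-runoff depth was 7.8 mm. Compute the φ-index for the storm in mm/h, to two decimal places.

Only the 4 blocks with intensity above φ contribute runoff: 3.5, 6.4, 4.6, 3.5 mm/h.
Σ(I−φ)·Δt = d  ⇒  (3.5+6.4+4.6+3.5 − 4φ)·1 = 7.8
φ = (18.00 − 7.8/1) / 4 = 2.55 mm/h.

φ ≈ 2.55 mm/h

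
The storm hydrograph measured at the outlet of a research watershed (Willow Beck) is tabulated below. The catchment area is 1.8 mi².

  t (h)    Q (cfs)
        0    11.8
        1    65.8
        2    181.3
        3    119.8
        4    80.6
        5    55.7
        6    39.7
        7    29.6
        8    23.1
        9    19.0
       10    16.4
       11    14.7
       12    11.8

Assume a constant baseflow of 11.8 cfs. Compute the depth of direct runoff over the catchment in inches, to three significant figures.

Direct runoff: 0.0, 54.0, 169.5, 108.0, 68.8, 43.9, 27.9, 17.8, 11.3, 7.2, 4.6, 2.9, 0.0 cfs; ΣQ_DR = 515.9 cfs.
V = ΣQ_DR · Δt = 515.9 × 3600 s = 1.857 × 10^6 ft³.
Over A = 1.8 mi², depth = V / A = 0.444 in.

d ≈ 0.444 in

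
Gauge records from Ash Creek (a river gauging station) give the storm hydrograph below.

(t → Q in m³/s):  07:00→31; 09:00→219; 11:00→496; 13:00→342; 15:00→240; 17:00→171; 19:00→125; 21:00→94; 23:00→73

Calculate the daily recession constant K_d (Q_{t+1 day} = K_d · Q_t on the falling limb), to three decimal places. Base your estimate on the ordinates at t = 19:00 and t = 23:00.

K_d ≈ 0.040

Between t = 19:00 and t = 23:00 the flow falls from 125 to 73 m³/s over 2×2 h = 4 h.
Per-interval ratio K = (73/125)^(1/2) = 0.7642; K_d = K^(24/2) = 0.040.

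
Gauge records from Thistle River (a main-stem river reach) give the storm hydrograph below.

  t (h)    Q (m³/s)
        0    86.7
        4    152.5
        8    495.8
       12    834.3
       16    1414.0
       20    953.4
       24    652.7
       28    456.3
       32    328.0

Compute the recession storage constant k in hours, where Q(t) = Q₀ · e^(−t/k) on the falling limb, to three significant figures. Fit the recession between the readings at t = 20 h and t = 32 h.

k ≈ 11.2 h

On the falling limb, Q drops from 953.4 to 328.0 m³/s between t = 20 h and t = 32 h (Δt = 12 h).
k = −Δt / ln(Q₂/Q₁) = −12 / ln(328.0/953.4) = 11.2 h.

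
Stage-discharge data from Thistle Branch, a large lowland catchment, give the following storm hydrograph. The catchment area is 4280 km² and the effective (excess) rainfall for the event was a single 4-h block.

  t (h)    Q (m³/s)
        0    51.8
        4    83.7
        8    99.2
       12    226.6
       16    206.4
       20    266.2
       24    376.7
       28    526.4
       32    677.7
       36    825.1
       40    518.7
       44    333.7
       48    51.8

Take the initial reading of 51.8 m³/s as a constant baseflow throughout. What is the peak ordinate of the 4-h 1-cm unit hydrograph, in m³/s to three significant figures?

U_p ≈ 644 m³/s

Direct runoff: 0.0, 31.9, 47.4, 174.8, 154.6, 214.4, 324.9, 474.6, 625.9, 773.3, 466.9, 281.9, 0.0 m³/s; ΣQ_DR = 3571 m³/s, peak = 773.3 m³/s.
Runoff depth d = ΣQ_DR·Δt / A = 3571 × 14400 / (4280 km²) = 12.01 mm.
The 1-cm UH is the DRH scaled by (10 mm)/d, so U_p = 773.3 × 10/12.01 = 644 m³/s.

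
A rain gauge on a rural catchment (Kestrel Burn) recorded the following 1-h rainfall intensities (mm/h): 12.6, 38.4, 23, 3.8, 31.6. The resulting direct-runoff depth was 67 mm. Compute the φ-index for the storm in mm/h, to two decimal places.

Only the 4 blocks with intensity above φ contribute runoff: 12.6, 38.4, 23, 31.6 mm/h.
Σ(I−φ)·Δt = d  ⇒  (12.6+38.4+23+31.6 − 4φ)·1 = 67
φ = (105.6 − 67/1) / 4 = 9.65 mm/h.

φ ≈ 9.65 mm/h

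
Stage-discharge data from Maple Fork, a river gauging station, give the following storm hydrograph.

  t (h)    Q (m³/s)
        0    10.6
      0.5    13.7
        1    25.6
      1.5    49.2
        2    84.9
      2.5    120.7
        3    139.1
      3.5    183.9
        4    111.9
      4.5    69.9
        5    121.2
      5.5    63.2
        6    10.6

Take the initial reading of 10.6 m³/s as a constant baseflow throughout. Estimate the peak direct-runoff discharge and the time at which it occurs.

Q_p = 173.3 m³/s at t = 3.5 h

Subtracting baseflow gives direct-runoff ordinates: 0.0, 3.1, 15.0, 38.6, 74.3, 110.1, 128.5, 173.3, 101.3, 59.3, 110.6, 52.6, 0.0 m³/s.
The maximum is 173.3 m³/s, occurring at the reading for t = 3.5 h.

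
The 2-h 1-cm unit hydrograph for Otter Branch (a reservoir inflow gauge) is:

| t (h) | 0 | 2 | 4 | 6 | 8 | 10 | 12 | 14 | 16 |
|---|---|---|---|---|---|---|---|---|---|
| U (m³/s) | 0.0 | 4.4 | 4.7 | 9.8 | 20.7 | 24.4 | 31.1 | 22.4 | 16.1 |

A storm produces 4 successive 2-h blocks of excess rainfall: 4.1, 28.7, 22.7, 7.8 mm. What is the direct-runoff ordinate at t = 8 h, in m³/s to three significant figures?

Q ≈ 50.7 m³/s

By discrete convolution, Q_j = Σ (P_i / 10 mm) · U_{j−i}.
At t = 8 h (j=4): Q = (4.1/10)·20.7 + (28.7/10)·9.8 + (22.7/10)·4.7 + (7.8/10)·4.4 = 50.7 m³/s.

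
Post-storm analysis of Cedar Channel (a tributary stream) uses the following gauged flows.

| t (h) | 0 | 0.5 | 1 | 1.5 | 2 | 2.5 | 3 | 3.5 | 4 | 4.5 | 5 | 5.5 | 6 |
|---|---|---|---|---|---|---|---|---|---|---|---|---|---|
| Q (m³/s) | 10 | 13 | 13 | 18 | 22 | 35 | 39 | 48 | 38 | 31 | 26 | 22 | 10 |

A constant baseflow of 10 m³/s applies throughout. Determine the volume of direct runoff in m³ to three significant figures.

V ≈ 3.51 × 10^5 m³

Direct-runoff ordinates (Q − Q_b): 0.0, 3.0, 3.0, 8.0, 12.0, 25.0, 29.0, 38.0, 28.0, 21.0, 16.0, 12.0, 0.0 m³/s.
ΣQ_DR = 195.0 m³/s.
With Δt = 0.5 h = 1800 s, V = ΣQ_DR · Δt = 195.0 × 1800 = 3.51 × 10^5 m³.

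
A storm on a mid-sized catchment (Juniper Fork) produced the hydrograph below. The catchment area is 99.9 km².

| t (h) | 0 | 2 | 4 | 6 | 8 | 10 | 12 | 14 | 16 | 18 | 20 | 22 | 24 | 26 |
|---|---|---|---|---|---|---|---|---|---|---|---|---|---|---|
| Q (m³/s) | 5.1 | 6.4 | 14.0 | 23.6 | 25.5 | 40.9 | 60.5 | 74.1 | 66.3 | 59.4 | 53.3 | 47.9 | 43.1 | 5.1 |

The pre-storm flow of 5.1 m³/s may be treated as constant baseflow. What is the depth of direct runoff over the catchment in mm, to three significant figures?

d ≈ 32.7 mm

Direct runoff: 0.0, 1.3, 8.9, 18.5, 20.4, 35.8, 55.4, 69.0, 61.2, 54.3, 48.2, 42.8, 38.0, 0.0 m³/s; ΣQ_DR = 453.8 m³/s.
V = ΣQ_DR · Δt = 453.8 × 7200 s = 3.267 × 10^6 m³.
Over A = 99.9 km², depth = V / A = 32.7 mm.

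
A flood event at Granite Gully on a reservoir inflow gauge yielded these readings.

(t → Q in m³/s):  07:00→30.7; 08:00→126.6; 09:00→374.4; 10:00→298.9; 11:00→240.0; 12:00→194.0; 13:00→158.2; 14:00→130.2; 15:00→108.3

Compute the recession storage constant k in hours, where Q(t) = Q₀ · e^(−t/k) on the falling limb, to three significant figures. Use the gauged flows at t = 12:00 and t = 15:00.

k ≈ 5.15 h

On the falling limb, Q drops from 194.0 to 108.3 m³/s between t = 12:00 and t = 15:00 (Δt = 3 h).
k = −Δt / ln(Q₂/Q₁) = −3 / ln(108.3/194.0) = 5.15 h.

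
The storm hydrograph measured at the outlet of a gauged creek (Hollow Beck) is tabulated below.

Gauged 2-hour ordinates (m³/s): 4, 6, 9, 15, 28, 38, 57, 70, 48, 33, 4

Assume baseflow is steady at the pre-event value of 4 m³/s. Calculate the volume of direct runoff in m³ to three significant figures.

Direct-runoff ordinates (Q − Q_b): 0.0, 2.0, 5.0, 11.0, 24.0, 34.0, 53.0, 66.0, 44.0, 29.0, 0.0 m³/s.
ΣQ_DR = 268.0 m³/s.
With Δt = 2 h = 7200 s, V = ΣQ_DR · Δt = 268.0 × 7200 = 1.93 × 10^6 m³.

V ≈ 1.93 × 10^6 m³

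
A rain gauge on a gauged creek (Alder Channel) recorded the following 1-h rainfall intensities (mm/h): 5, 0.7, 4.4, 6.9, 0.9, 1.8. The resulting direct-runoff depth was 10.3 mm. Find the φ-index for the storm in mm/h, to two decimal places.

Only the 3 blocks with intensity above φ contribute runoff: 5, 4.4, 6.9 mm/h.
Σ(I−φ)·Δt = d  ⇒  (5+4.4+6.9 − 3φ)·1 = 10.3
φ = (16.30 − 10.3/1) / 3 = 2.00 mm/h.

φ ≈ 2.00 mm/h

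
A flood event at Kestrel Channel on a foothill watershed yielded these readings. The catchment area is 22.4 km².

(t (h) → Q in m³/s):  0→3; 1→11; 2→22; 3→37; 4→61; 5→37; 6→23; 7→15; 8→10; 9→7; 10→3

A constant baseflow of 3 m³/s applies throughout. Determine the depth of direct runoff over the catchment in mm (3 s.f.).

d ≈ 31.5 mm

Direct runoff: 0.0, 8.0, 19.0, 34.0, 58.0, 34.0, 20.0, 12.0, 7.0, 4.0, 0.0 m³/s; ΣQ_DR = 196.0 m³/s.
V = ΣQ_DR · Δt = 196.0 × 3600 s = 7.056 × 10^5 m³.
Over A = 22.4 km², depth = V / A = 31.5 mm.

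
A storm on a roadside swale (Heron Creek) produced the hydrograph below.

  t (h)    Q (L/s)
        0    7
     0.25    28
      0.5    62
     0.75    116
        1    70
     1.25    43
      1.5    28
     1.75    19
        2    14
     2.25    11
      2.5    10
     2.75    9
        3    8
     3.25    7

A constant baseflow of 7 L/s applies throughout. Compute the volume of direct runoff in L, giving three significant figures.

V ≈ 3.01 × 10^5 L

Direct-runoff ordinates (Q − Q_b): 0.0, 21.0, 55.0, 109.0, 63.0, 36.0, 21.0, 12.0, 7.0, 4.0, 3.0, 2.0, 1.0, 0.0 L/s.
ΣQ_DR = 334.0 L/s.
With Δt = 0.25 h = 900 s, V = ΣQ_DR · Δt = 334.0 × 900 = 3.01 × 10^5 L.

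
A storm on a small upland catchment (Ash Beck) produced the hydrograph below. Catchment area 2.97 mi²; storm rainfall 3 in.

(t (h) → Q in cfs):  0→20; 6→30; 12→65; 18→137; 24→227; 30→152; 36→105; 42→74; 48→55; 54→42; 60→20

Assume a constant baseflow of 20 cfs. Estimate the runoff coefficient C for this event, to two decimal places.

ΣQ_DR = 707.0 cfs; V = ΣQ_DR·Δt = 1.527 × 10^7 ft³.
Runoff depth d = V / A = 2.213 in.
C = d / P = 2.213 / 3 = 0.74.

C ≈ 0.74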